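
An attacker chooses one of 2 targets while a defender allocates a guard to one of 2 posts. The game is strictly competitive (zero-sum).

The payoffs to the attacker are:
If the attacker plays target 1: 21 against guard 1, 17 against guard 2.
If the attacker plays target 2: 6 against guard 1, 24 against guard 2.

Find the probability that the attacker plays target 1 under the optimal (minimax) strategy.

Row minima are 17 and 6, so the attacker's maximin is 17; column maxima are 21 and 24, so the defender's minimax is 21. These differ, so the equilibrium is in mixed strategies.
Let the attacker play target 1 with probability p. The defender is indifferent when 21p + 6(1−p) = 17p + 24(1−p), giving p = 9/11.

9/11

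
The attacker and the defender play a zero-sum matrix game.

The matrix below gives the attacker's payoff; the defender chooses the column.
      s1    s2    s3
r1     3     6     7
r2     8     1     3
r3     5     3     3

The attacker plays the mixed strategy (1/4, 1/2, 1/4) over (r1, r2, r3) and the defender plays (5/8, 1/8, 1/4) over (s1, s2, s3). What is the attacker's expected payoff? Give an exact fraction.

163/32

Against (5/8, 1/8, 1/4), each row's expected payoff is r1: 35/8; r2: 47/8; r3: 17/4.
Taking the (1/4, 1/2, 1/4)-weighted average: (1/4)·(35/8) + (1/2)·(47/8) + (1/4)·(17/4) = 163/32.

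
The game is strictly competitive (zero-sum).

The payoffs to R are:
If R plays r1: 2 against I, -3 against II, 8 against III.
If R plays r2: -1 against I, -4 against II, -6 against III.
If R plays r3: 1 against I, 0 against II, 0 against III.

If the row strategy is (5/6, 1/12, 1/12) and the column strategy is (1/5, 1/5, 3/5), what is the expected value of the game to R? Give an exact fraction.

Against (1/5, 1/5, 3/5), each row's expected payoff is r1: 23/5; r2: -23/5; r3: 1/5.
Taking the (5/6, 1/12, 1/12)-weighted average: (5/6)·(23/5) + (1/12)·(-23/5) + (1/12)·(1/5) = 52/15.

52/15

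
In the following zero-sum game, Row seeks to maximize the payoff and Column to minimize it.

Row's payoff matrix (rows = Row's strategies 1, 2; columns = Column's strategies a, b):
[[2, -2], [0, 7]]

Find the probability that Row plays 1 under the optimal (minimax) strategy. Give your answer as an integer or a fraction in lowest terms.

Row minima are -2 and 0, so Row's maximin is 0; column maxima are 2 and 7, so Column's minimax is 2. These differ, so the equilibrium is in mixed strategies.
Let Row play 1 with probability p. Column is indifferent when 2p = −2p + 7(1−p), giving p = 7/11.

7/11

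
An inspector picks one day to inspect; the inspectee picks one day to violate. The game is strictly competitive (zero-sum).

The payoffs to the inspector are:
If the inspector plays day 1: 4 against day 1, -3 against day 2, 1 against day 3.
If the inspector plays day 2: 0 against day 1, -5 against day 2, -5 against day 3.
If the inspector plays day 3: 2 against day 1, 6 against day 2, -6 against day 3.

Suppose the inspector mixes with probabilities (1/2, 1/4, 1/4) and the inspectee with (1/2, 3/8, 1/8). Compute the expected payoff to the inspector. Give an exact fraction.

Against (1/2, 3/8, 1/8), each row's expected payoff is day 1: 1; day 2: -5/2; day 3: 5/2.
Taking the (1/2, 1/4, 1/4)-weighted average: (1/2)·(1) + (1/4)·(-5/2) + (1/4)·(5/2) = 1/2.

1/2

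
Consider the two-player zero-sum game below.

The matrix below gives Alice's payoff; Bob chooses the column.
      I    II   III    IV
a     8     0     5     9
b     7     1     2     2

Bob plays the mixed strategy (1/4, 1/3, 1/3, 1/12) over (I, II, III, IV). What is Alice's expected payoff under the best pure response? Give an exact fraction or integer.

53/12

a: (8)·(1/4) + (0)·(1/3) + (5)·(1/3) + (9)·(1/12) = 53/12.
b: (7)·(1/4) + (1)·(1/3) + (2)·(1/3) + (2)·(1/12) = 35/12.
The best pure response is a with expected payoff 53/12.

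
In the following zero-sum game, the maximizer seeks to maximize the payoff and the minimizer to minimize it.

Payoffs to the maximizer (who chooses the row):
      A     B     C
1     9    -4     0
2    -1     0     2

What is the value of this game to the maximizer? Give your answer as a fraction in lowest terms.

Column C is strictly dominated by B for the minimizer (it gives the maximizer more in every row).
The remaining 2×2 game on (1, 2) × (A, B) has no saddle point. Let the maximizer play 1 with probability p; indifference gives 9p − (1−p) = −4p, so p = 1/14.
Similarly the minimizer's optimal q on A is 2/7, and the value is 9·(2/7) + (-4)·(5/7) = -2/7.

-2/7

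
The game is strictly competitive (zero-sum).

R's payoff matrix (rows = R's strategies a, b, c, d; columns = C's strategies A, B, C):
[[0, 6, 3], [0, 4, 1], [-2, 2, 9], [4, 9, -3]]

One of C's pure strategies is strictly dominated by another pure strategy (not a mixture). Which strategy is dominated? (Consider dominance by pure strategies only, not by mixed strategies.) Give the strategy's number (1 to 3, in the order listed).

2

C prefers columns that give R less. Compare B with A: 0 < 6, 0 < 4, -2 < 2, 4 < 9.
So A strictly dominates B for C; B is strictly dominated.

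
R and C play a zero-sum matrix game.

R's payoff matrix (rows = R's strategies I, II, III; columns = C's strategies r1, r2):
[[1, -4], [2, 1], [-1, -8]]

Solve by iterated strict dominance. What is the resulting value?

Column r1 is strictly dominated by r2 for C (-4<1, 1<2, -8<-1); eliminate r1.
Row I is strictly dominated by row II (1>-4); eliminate I.
Row III is strictly dominated by row II (1>-8); eliminate III.
Only (II, r2) remains, with payoff 1.

1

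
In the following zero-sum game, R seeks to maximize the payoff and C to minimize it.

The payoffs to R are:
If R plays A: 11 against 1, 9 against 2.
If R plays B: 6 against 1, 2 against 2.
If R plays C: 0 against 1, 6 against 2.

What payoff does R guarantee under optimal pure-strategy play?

Row minima: 9, 2, 0 → R's maximin is 9.
Column maxima: 11, 9 → C's minimax is 9.
They coincide at (A, 2), so the value is 9.

9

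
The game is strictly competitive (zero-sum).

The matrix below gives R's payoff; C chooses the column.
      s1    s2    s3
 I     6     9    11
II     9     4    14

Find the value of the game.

Column s3 is strictly dominated by s1 for C (it gives R more in every row).
The remaining 2×2 game on (I, II) × (s1, s2) has no saddle point. Let R play I with probability p; indifference gives 6p + 9(1−p) = 9p + 4(1−p), so p = 5/8.
Similarly C's optimal q on s1 is 5/8, and the value is 6·(5/8) + (9)·(3/8) = 57/8.

57/8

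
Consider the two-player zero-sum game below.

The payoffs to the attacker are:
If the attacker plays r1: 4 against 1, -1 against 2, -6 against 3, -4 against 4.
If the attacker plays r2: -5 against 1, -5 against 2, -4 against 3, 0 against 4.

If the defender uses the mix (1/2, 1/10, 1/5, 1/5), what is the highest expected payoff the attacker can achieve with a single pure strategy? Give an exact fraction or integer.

r1: (4)·(1/2) + (-1)·(1/10) + (-6)·(1/5) + (-4)·(1/5) = -1/10.
r2: (-5)·(1/2) + (-5)·(1/10) + (-4)·(1/5) + (0)·(1/5) = -19/5.
The best pure response is r1 with expected payoff -1/10.

-1/10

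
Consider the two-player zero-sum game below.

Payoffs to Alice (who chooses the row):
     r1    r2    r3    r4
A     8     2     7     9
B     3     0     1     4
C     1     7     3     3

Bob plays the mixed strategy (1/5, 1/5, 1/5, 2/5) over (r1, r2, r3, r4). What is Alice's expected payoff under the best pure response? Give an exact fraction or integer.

A: (8)·(1/5) + (2)·(1/5) + (7)·(1/5) + (9)·(2/5) = 7.
B: (3)·(1/5) + (0)·(1/5) + (1)·(1/5) + (4)·(2/5) = 12/5.
C: (1)·(1/5) + (7)·(1/5) + (3)·(1/5) + (3)·(2/5) = 17/5.
The best pure response is A with expected payoff 7.

7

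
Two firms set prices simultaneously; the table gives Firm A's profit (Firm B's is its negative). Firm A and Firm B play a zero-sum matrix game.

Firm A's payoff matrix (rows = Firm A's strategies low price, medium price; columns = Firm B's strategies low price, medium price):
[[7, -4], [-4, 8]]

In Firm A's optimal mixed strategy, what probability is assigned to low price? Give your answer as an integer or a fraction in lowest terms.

Row minima are -4 and -4, so Firm A's maximin is -4; column maxima are 7 and 8, so Firm B's minimax is 7. These differ, so the equilibrium is in mixed strategies.
Let Firm A play low price with probability p. Firm B is indifferent when 7p − 4(1−p) = −4p + 8(1−p), giving p = 12/23.

12/23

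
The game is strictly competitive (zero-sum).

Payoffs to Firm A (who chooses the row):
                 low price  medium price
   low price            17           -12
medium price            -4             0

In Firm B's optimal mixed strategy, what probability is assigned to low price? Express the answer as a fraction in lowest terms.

4/11

Row minima are -12 and -4, so Firm A's maximin is -4; column maxima are 17 and 0, so Firm B's minimax is 0. These differ, so the equilibrium is in mixed strategies.
Let Firm B play low price with probability q. Firm A is indifferent when 17q − 12(1−q) = −4q, giving q = 4/11.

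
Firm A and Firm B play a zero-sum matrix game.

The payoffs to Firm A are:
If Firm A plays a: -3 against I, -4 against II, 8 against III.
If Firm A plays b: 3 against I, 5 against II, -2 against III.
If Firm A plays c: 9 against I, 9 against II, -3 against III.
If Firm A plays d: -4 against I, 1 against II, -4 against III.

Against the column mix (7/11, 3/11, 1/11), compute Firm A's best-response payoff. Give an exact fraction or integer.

87/11

a: (-3)·(7/11) + (-4)·(3/11) + (8)·(1/11) = -25/11.
b: (3)·(7/11) + (5)·(3/11) + (-2)·(1/11) = 34/11.
c: (9)·(7/11) + (9)·(3/11) + (-3)·(1/11) = 87/11.
d: (-4)·(7/11) + (1)·(3/11) + (-4)·(1/11) = -29/11.
The best pure response is c with expected payoff 87/11.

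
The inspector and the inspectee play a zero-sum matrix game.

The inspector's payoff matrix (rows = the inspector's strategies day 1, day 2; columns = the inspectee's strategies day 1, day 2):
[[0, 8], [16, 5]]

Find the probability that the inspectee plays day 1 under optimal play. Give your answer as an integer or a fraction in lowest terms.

3/19

Row minima are 0 and 5, so the inspector's maximin is 5; column maxima are 16 and 8, so the inspectee's minimax is 8. These differ, so the equilibrium is in mixed strategies.
Let the inspectee play day 1 with probability q. The inspector is indifferent when 8(1−q) = 16q + 5(1−q), giving q = 3/19.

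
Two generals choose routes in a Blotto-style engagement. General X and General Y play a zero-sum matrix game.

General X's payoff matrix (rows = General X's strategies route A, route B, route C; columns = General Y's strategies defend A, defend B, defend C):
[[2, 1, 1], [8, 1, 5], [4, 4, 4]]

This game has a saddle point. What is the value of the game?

Row minima: 1, 1, 4 → General X's maximin is 4.
Column maxima: 8, 4, 5 → General Y's minimax is 4.
They coincide at (route C, defend B), so the value is 4.

4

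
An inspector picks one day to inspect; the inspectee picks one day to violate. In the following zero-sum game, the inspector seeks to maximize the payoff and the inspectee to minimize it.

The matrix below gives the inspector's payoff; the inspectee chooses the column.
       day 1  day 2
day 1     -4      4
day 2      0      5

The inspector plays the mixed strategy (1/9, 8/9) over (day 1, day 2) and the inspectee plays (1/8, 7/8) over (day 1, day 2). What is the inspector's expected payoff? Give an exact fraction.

Against (1/8, 7/8), each row's expected payoff is day 1: 3; day 2: 35/8.
Taking the (1/9, 8/9)-weighted average: (1/9)·(3) + (8/9)·(35/8) = 38/9.

38/9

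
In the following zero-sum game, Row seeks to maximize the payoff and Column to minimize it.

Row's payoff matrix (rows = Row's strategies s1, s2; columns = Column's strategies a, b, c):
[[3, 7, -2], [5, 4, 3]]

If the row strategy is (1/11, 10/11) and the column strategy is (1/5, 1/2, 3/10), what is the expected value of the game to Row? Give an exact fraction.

Against (1/5, 1/2, 3/10), each row's expected payoff is s1: 7/2; s2: 39/10.
Taking the (1/11, 10/11)-weighted average: (1/11)·(7/2) + (10/11)·(39/10) = 85/22.

85/22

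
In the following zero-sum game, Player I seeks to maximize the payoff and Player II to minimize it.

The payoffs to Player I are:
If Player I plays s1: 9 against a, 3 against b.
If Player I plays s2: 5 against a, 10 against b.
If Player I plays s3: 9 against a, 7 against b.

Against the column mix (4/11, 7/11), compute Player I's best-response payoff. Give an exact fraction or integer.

90/11

s1: (9)·(4/11) + (3)·(7/11) = 57/11.
s2: (5)·(4/11) + (10)·(7/11) = 90/11.
s3: (9)·(4/11) + (7)·(7/11) = 85/11.
The best pure response is s2 with expected payoff 90/11.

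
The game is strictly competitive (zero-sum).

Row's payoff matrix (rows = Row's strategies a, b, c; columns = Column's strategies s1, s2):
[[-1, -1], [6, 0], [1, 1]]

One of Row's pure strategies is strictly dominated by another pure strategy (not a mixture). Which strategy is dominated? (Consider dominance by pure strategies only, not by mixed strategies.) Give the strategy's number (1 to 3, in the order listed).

1

Compare a with b: 6 > -1, 0 > -1.
So b strictly dominates a for Row; a is strictly dominated.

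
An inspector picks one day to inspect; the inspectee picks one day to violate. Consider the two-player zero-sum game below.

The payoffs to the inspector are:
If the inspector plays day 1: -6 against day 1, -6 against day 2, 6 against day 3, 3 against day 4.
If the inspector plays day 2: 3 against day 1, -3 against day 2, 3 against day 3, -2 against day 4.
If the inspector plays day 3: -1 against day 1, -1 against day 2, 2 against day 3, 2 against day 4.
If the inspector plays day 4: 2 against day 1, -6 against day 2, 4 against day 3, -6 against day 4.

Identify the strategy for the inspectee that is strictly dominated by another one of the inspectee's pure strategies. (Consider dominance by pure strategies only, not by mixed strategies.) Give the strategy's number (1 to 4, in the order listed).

3

The inspectee prefers columns that give the inspector less. Compare day 3 with day 2: -6 < 6, -3 < 3, -1 < 2, -6 < 4.
So day 2 strictly dominates day 3 for the inspectee; day 3 is strictly dominated.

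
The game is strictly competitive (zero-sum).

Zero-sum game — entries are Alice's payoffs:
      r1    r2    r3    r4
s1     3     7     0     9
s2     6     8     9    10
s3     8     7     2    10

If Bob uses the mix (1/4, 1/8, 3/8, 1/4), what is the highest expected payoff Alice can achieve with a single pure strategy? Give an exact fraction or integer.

67/8

s1: (3)·(1/4) + (7)·(1/8) + (0)·(3/8) + (9)·(1/4) = 31/8.
s2: (6)·(1/4) + (8)·(1/8) + (9)·(3/8) + (10)·(1/4) = 67/8.
s3: (8)·(1/4) + (7)·(1/8) + (2)·(3/8) + (10)·(1/4) = 49/8.
The best pure response is s2 with expected payoff 67/8.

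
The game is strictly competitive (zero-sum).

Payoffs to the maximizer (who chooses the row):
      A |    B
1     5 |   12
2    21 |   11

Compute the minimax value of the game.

197/17

Row minima are 5 and 11, so the maximizer's maximin is 11; column maxima are 21 and 12, so the minimizer's minimax is 12. These differ, so the equilibrium is in mixed strategies.
Let the maximizer play 1 with probability p. The minimizer is indifferent when 5p + 21(1−p) = 12p + 11(1−p), giving p = 10/17.
Let the minimizer play A with probability q. The maximizer is indifferent when 5q + 12(1−q) = 21q + 11(1−q), giving q = 1/17.
The value is 5·(1/17) + (12)·(16/17) = 197/17.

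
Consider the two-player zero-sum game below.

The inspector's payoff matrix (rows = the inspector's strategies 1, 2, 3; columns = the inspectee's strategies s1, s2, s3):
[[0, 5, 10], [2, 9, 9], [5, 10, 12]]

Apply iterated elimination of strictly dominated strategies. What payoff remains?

5

Column s2 is strictly dominated by s1 for the inspectee (0<5, 2<9, 5<10); eliminate s2.
Row 2 is strictly dominated by row 3 (5>2, 12>9); eliminate 2.
Row 1 is strictly dominated by row 3 (5>0, 12>10); eliminate 1.
Column s3 is strictly dominated by s1 for the inspectee (5<12); eliminate s3.
Only (3, s1) remains, with payoff 5.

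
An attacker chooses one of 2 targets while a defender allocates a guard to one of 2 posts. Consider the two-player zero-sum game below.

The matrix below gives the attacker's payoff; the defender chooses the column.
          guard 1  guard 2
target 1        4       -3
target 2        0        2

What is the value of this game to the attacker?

Row minima are -3 and 0, so the attacker's maximin is 0; column maxima are 4 and 2, so the defender's minimax is 2. These differ, so the equilibrium is in mixed strategies.
Let the attacker play target 1 with probability p. The defender is indifferent when 4p = −3p + 2(1−p), giving p = 2/9.
Let the defender play guard 1 with probability q. The attacker is indifferent when 4q − 3(1−q) = 2(1−q), giving q = 5/9.
The value is 4·(5/9) + (-3)·(4/9) = 8/9.

8/9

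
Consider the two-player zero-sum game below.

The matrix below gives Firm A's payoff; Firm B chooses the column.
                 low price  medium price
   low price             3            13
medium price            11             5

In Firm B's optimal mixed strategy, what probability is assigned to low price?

Row minima are 3 and 5, so Firm A's maximin is 5; column maxima are 11 and 13, so Firm B's minimax is 11. These differ, so the equilibrium is in mixed strategies.
Let Firm B play low price with probability q. Firm A is indifferent when 3q + 13(1−q) = 11q + 5(1−q), giving q = 1/2.

1/2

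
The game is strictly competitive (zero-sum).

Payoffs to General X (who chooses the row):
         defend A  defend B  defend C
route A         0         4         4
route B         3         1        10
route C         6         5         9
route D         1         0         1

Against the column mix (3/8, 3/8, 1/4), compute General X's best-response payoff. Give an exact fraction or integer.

51/8

route A: (0)·(3/8) + (4)·(3/8) + (4)·(1/4) = 5/2.
route B: (3)·(3/8) + (1)·(3/8) + (10)·(1/4) = 4.
route C: (6)·(3/8) + (5)·(3/8) + (9)·(1/4) = 51/8.
route D: (1)·(3/8) + (0)·(3/8) + (1)·(1/4) = 5/8.
The best pure response is route C with expected payoff 51/8.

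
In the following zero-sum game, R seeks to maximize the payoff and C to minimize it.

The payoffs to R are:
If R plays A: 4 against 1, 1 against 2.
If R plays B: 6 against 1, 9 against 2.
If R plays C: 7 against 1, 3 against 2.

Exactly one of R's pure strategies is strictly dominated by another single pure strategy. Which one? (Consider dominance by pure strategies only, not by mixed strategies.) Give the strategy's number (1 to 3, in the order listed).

1

Compare A with B: 6 > 4, 9 > 1.
So B strictly dominates A for R; A is strictly dominated.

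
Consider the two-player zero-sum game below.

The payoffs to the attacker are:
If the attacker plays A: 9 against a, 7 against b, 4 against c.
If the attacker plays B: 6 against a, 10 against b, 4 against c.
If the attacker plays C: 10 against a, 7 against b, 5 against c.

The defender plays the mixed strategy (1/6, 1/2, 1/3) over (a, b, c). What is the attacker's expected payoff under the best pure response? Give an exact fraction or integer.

A: (9)·(1/6) + (7)·(1/2) + (4)·(1/3) = 19/3.
B: (6)·(1/6) + (10)·(1/2) + (4)·(1/3) = 22/3.
C: (10)·(1/6) + (7)·(1/2) + (5)·(1/3) = 41/6.
The best pure response is B with expected payoff 22/3.

22/3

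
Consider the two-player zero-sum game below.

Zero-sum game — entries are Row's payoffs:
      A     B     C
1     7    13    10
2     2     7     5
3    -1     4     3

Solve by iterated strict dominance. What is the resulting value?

7

Column C is strictly dominated by A for Column (7<10, 2<5, -1<3); eliminate C.
Row 3 is strictly dominated by row 1 (7>-1, 13>4); eliminate 3.
Column B is strictly dominated by A for Column (7<13, 2<7); eliminate B.
Row 2 is strictly dominated by row 1 (7>2); eliminate 2.
Only (1, A) remains, with payoff 7.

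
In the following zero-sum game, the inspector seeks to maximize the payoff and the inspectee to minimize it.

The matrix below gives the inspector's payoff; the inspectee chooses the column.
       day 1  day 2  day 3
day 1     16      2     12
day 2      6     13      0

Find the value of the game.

Column day 1 is strictly dominated by day 3 for the inspectee (it gives the inspector more in every row).
The remaining 2×2 game on (day 1, day 2) × (day 2, day 3) has no saddle point. Let the inspector play day 1 with probability p; indifference gives 2p + 13(1−p) = 12p, so p = 13/23.
Similarly the inspectee's optimal q on day 2 is 12/23, and the value is 2·(12/23) + (12)·(11/23) = 156/23.

156/23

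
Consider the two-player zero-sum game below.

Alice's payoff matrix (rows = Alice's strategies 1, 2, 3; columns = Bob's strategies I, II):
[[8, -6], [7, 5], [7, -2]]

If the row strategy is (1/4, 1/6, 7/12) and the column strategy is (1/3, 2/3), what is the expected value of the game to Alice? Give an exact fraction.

43/36

Against (1/3, 2/3), each row's expected payoff is 1: -4/3; 2: 17/3; 3: 1.
Taking the (1/4, 1/6, 7/12)-weighted average: (1/4)·(-4/3) + (1/6)·(17/3) + (7/12)·(1) = 43/36.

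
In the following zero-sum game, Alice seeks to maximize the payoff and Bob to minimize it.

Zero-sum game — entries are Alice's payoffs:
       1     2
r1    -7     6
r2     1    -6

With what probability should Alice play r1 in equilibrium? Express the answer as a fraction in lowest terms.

Row minima are -7 and -6, so Alice's maximin is -6; column maxima are 1 and 6, so Bob's minimax is 1. These differ, so the equilibrium is in mixed strategies.
Let Alice play r1 with probability p. Bob is indifferent when −7p + (1−p) = 6p − 6(1−p), giving p = 7/20.

7/20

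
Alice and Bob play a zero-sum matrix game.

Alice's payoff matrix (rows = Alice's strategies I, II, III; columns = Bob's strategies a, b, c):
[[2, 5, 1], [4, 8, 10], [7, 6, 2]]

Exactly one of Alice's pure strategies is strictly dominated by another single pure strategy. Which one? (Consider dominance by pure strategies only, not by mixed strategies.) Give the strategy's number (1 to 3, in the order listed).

1

Compare I with II: 4 > 2, 8 > 5, 10 > 1.
So II strictly dominates I for Alice; I is strictly dominated.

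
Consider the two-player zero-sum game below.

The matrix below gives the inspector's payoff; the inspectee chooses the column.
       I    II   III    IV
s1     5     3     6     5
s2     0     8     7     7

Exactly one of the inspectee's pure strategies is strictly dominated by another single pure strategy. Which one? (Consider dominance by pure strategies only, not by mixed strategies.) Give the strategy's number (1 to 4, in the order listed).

The inspectee prefers columns that give the inspector less. Compare III with I: 5 < 6, 0 < 7.
So I strictly dominates III for the inspectee; III is strictly dominated.

3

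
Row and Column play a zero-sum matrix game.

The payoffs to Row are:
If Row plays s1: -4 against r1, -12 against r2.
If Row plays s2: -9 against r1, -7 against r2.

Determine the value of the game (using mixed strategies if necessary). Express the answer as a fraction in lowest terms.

Row minima are -12 and -9, so Row's maximin is -9; column maxima are -4 and -7, so Column's minimax is -7. These differ, so the equilibrium is in mixed strategies.
Let Row play s1 with probability p. Column is indifferent when −4p − 9(1−p) = −12p − 7(1−p), giving p = 1/5.
Let Column play r1 with probability q. Row is indifferent when −4q − 12(1−q) = −9q − 7(1−q), giving q = 1/2.
The value is -4·(1/2) + (-12)·(1/2) = -8.

-8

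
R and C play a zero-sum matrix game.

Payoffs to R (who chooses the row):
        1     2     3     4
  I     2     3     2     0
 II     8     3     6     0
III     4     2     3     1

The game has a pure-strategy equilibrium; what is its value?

Row minima: 0, 0, 1 → R's maximin is 1.
Column maxima: 8, 3, 6, 1 → C's minimax is 1.
They coincide at (III, 4), so the value is 1.

1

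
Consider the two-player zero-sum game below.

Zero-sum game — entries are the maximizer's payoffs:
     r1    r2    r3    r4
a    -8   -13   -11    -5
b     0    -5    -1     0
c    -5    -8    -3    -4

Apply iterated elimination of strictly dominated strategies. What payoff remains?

-5

Column r4 is strictly dominated by r2 for the minimizer (-13<-5, -5<0, -8<-4); eliminate r4.
Column r3 is strictly dominated by r2 for the minimizer (-13<-11, -5<-1, -8<-3); eliminate r3.
Row a is strictly dominated by row b (0>-8, -5>-13); eliminate a.
Column r1 is strictly dominated by r2 for the minimizer (-5<0, -8<-5); eliminate r1.
Row c is strictly dominated by row b (-5>-8); eliminate c.
Only (b, r2) remains, with payoff -5.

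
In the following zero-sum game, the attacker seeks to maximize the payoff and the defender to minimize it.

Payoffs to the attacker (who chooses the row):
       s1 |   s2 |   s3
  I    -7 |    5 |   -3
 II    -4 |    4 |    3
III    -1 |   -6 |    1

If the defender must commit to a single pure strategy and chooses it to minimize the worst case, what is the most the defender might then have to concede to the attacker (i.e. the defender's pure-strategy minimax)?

-1

The worst case (largest entry) in each column is s1: -1, s2: 5, s3: 3.
The best (smallest) of these is -1.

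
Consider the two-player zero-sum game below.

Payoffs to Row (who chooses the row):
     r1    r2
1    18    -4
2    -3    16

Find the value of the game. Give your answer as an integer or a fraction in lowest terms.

Row minima are -4 and -3, so Row's maximin is -3; column maxima are 18 and 16, so Column's minimax is 16. These differ, so the equilibrium is in mixed strategies.
Let Row play 1 with probability p. Column is indifferent when 18p − 3(1−p) = −4p + 16(1−p), giving p = 19/41.
Let Column play r1 with probability q. Row is indifferent when 18q − 4(1−q) = −3q + 16(1−q), giving q = 20/41.
The value is 18·(20/41) + (-4)·(21/41) = 276/41.

276/41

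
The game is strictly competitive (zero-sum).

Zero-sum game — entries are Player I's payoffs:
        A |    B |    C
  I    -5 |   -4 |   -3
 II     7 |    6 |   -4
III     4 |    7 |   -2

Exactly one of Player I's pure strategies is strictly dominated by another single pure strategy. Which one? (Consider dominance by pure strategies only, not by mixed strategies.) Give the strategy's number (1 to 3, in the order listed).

Compare I with III: 4 > -5, 7 > -4, -2 > -3.
So III strictly dominates I for Player I; I is strictly dominated.

1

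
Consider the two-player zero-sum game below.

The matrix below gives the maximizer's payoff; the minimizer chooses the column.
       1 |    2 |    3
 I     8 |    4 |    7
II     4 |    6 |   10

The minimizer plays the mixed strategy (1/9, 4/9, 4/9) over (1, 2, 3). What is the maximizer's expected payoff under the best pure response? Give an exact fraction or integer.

68/9

I: (8)·(1/9) + (4)·(4/9) + (7)·(4/9) = 52/9.
II: (4)·(1/9) + (6)·(4/9) + (10)·(4/9) = 68/9.
The best pure response is II with expected payoff 68/9.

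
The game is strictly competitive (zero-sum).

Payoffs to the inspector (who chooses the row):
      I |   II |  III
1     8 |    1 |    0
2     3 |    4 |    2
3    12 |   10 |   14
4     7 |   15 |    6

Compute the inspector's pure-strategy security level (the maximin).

The worst-case payoff for each row is 1: 0, 2: 2, 3: 10, 4: 6.
The best of these is 10.

10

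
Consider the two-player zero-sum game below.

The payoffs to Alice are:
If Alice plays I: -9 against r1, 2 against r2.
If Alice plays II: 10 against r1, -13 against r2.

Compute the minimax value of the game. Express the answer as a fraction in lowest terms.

Row minima are -9 and -13, so Alice's maximin is -9; column maxima are 10 and 2, so Bob's minimax is 2. These differ, so the equilibrium is in mixed strategies.
Let Alice play I with probability p. Bob is indifferent when −9p + 10(1−p) = 2p − 13(1−p), giving p = 23/34.
Let Bob play r1 with probability q. Alice is indifferent when −9q + 2(1−q) = 10q − 13(1−q), giving q = 15/34.
The value is -9·(15/34) + (2)·(19/34) = -97/34.

-97/34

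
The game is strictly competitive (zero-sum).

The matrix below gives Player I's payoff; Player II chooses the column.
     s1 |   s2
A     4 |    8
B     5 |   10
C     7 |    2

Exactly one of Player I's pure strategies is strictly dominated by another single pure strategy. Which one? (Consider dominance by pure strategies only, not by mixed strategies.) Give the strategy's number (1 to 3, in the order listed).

1

Compare A with B: 5 > 4, 10 > 8.
So B strictly dominates A for Player I; A is strictly dominated.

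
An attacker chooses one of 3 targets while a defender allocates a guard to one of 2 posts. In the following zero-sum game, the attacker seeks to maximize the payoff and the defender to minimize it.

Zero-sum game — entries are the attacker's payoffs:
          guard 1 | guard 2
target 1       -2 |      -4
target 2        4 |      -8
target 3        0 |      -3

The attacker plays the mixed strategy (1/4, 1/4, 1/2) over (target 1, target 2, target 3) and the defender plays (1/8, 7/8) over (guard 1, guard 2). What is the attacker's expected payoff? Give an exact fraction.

Against (1/8, 7/8), each row's expected payoff is target 1: -15/4; target 2: -13/2; target 3: -21/8.
Taking the (1/4, 1/4, 1/2)-weighted average: (1/4)·(-15/4) + (1/4)·(-13/2) + (1/2)·(-21/8) = -31/8.

-31/8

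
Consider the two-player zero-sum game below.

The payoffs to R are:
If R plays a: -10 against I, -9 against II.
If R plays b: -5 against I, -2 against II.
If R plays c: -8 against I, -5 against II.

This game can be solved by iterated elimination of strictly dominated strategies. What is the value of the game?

-5

Row c is strictly dominated by row b (-5>-8, -2>-5); eliminate c.
Column II is strictly dominated by I for C (-10<-9, -5<-2); eliminate II.
Row a is strictly dominated by row b (-5>-10); eliminate a.
Only (b, I) remains, with payoff -5.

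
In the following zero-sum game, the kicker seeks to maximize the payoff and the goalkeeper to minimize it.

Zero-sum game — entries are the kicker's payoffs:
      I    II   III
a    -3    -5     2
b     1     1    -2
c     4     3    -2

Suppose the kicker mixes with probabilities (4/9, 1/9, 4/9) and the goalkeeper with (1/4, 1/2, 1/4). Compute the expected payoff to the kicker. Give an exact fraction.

-11/36

Against (1/4, 1/2, 1/4), each row's expected payoff is a: -11/4; b: 1/4; c: 2.
Taking the (4/9, 1/9, 4/9)-weighted average: (4/9)·(-11/4) + (1/9)·(1/4) + (4/9)·(2) = -11/36.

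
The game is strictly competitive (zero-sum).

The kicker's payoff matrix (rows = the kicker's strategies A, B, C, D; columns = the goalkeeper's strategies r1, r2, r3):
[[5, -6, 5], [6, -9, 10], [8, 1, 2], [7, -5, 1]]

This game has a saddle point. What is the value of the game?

Row minima: -6, -9, 1, -5 → the kicker's maximin is 1.
Column maxima: 8, 1, 10 → the goalkeeper's minimax is 1.
They coincide at (C, r2), so the value is 1.

1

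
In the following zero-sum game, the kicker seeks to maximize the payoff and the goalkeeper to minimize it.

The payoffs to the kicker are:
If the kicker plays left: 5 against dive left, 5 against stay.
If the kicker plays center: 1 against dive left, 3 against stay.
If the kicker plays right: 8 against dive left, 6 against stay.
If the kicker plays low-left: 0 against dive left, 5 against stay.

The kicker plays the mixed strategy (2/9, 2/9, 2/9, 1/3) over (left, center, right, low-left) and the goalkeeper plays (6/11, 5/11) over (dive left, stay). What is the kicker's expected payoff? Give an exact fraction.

383/99

Against (6/11, 5/11), each row's expected payoff is left: 5; center: 21/11; right: 78/11; low-left: 25/11.
Taking the (2/9, 2/9, 2/9, 1/3)-weighted average: (2/9)·(5) + (2/9)·(21/11) + (2/9)·(78/11) + (1/3)·(25/11) = 383/99.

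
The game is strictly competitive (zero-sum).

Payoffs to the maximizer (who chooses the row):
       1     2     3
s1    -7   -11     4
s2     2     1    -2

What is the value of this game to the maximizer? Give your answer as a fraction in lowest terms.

Column 1 is strictly dominated by 2 for the minimizer (it gives the maximizer more in every row).
The remaining 2×2 game on (s1, s2) × (2, 3) has no saddle point. Let the maximizer play s1 with probability p; indifference gives −11p + (1−p) = 4p − 2(1−p), so p = 1/6.
Similarly the minimizer's optimal q on 2 is 1/3, and the value is -11·(1/3) + (4)·(2/3) = -1.

-1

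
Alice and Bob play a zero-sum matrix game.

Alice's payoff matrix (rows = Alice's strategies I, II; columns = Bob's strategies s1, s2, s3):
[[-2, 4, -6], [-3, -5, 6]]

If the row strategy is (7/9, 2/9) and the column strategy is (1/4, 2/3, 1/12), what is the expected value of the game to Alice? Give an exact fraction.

Against (1/4, 2/3, 1/12), each row's expected payoff is I: 5/3; II: -43/12.
Taking the (7/9, 2/9)-weighted average: (7/9)·(5/3) + (2/9)·(-43/12) = 1/2.

1/2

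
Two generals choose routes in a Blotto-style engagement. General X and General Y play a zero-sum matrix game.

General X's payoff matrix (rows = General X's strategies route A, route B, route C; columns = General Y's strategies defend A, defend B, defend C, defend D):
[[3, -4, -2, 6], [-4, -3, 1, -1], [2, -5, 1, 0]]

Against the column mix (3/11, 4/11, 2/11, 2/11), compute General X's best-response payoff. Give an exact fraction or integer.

1/11

route A: (3)·(3/11) + (-4)·(4/11) + (-2)·(2/11) + (6)·(2/11) = 1/11.
route B: (-4)·(3/11) + (-3)·(4/11) + (1)·(2/11) + (-1)·(2/11) = -24/11.
route C: (2)·(3/11) + (-5)·(4/11) + (1)·(2/11) + (0)·(2/11) = -12/11.
The best pure response is route A with expected payoff 1/11.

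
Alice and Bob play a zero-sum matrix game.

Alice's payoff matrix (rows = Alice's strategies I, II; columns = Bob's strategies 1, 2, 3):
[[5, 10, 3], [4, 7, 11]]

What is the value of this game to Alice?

Column 2 is strictly dominated by 1 for Bob (it gives Alice more in every row).
The remaining 2×2 game on (I, II) × (1, 3) has no saddle point. Let Alice play I with probability p; indifference gives 5p + 4(1−p) = 3p + 11(1−p), so p = 7/9.
Similarly Bob's optimal q on 1 is 8/9, and the value is 5·(8/9) + (3)·(1/9) = 43/9.

43/9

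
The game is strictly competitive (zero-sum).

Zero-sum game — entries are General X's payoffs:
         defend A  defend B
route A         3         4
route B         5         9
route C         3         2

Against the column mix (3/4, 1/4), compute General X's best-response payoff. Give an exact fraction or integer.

6

route A: (3)·(3/4) + (4)·(1/4) = 13/4.
route B: (5)·(3/4) + (9)·(1/4) = 6.
route C: (3)·(3/4) + (2)·(1/4) = 11/4.
The best pure response is route B with expected payoff 6.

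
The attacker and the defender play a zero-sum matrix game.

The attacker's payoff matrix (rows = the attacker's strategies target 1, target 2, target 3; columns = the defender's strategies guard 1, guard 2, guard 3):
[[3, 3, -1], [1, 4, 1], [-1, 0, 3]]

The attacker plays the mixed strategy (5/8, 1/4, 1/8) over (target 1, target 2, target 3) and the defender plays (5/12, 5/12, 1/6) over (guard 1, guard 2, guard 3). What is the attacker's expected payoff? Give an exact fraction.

Against (5/12, 5/12, 1/6), each row's expected payoff is target 1: 7/3; target 2: 9/4; target 3: 1/12.
Taking the (5/8, 1/4, 1/8)-weighted average: (5/8)·(7/3) + (1/4)·(9/4) + (1/8)·(1/12) = 65/32.

65/32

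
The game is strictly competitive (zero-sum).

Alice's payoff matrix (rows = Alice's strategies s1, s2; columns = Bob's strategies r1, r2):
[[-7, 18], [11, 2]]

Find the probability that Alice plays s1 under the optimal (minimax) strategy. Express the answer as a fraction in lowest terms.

Row minima are -7 and 2, so Alice's maximin is 2; column maxima are 11 and 18, so Bob's minimax is 11. These differ, so the equilibrium is in mixed strategies.
Let Alice play s1 with probability p. Bob is indifferent when −7p + 11(1−p) = 18p + 2(1−p), giving p = 9/34.

9/34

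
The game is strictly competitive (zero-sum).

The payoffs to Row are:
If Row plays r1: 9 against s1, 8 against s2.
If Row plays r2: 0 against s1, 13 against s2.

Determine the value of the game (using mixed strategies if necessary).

Row minima are 8 and 0, so Row's maximin is 8; column maxima are 9 and 13, so Column's minimax is 9. These differ, so the equilibrium is in mixed strategies.
Let Row play r1 with probability p. Column is indifferent when 9p = 8p + 13(1−p), giving p = 13/14.
Let Column play s1 with probability q. Row is indifferent when 9q + 8(1−q) = 13(1−q), giving q = 5/14.
The value is 9·(5/14) + (8)·(9/14) = 117/14.

117/14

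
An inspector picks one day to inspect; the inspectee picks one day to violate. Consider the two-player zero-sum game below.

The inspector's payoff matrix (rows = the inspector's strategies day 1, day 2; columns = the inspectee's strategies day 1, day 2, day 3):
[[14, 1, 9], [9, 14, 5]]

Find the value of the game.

121/17

Column day 1 is strictly dominated by day 3 for the inspectee (it gives the inspector more in every row).
The remaining 2×2 game on (day 1, day 2) × (day 2, day 3) has no saddle point. Let the inspector play day 1 with probability p; indifference gives p + 14(1−p) = 9p + 5(1−p), so p = 9/17.
Similarly the inspectee's optimal q on day 2 is 4/17, and the value is 1·(4/17) + (9)·(13/17) = 121/17.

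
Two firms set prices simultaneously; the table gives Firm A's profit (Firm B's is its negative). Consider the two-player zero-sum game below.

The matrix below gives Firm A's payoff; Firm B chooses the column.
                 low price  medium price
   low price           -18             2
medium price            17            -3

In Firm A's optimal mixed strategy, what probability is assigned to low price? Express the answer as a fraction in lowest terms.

Row minima are -18 and -3, so Firm A's maximin is -3; column maxima are 17 and 2, so Firm B's minimax is 2. These differ, so the equilibrium is in mixed strategies.
Let Firm A play low price with probability p. Firm B is indifferent when −18p + 17(1−p) = 2p − 3(1−p), giving p = 1/2.

1/2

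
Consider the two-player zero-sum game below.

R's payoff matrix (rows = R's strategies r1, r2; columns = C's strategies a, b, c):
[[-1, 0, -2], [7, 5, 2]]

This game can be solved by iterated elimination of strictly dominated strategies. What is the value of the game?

2

Row r1 is strictly dominated by row r2 (7>-1, 5>0, 2>-2); eliminate r1.
Column b is strictly dominated by c for C (2<5); eliminate b.
Column a is strictly dominated by c for C (2<7); eliminate a.
Only (r2, c) remains, with payoff 2.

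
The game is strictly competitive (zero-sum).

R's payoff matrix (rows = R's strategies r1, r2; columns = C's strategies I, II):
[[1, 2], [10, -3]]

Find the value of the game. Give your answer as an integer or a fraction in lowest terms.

Row minima are 1 and -3, so R's maximin is 1; column maxima are 10 and 2, so C's minimax is 2. These differ, so the equilibrium is in mixed strategies.
Let R play r1 with probability p. C is indifferent when p + 10(1−p) = 2p − 3(1−p), giving p = 13/14.
Let C play I with probability q. R is indifferent when q + 2(1−q) = 10q − 3(1−q), giving q = 5/14.
The value is 1·(5/14) + (2)·(9/14) = 23/14.

23/14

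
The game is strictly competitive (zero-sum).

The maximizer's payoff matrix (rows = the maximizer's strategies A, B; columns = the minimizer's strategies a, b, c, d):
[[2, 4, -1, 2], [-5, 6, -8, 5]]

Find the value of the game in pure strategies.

Row minima: -1, -8 → the maximizer's maximin is -1.
Column maxima: 2, 6, -1, 5 → the minimizer's minimax is -1.
They coincide at (A, c), so the value is -1.

-1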